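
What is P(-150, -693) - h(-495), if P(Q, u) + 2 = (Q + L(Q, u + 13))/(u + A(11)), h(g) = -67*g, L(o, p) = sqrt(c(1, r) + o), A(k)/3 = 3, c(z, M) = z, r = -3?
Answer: -3781013/114 - I*sqrt(149)/684 ≈ -33167.0 - 0.017846*I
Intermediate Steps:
A(k) = 9 (A(k) = 3*3 = 9)
L(o, p) = sqrt(1 + o)
P(Q, u) = -2 + (Q + sqrt(1 + Q))/(9 + u) (P(Q, u) = -2 + (Q + sqrt(1 + Q))/(u + 9) = -2 + (Q + sqrt(1 + Q))/(9 + u))
P(-150, -693) - h(-495) = (-18 - 150 + sqrt(1 - 150) - 2*(-693))/(9 - 693) - (-67)*(-495) = (-18 - 150 + sqrt(-149) + 1386)/(-684) - 1*33165 = -(-18 - 150 + I*sqrt(149) + 1386)/684 - 33165 = -(1218 + I*sqrt(149))/684 - 33165 = (-203/114 - I*sqrt(149)/684) - 33165 = -3781013/114 - I*sqrt(149)/684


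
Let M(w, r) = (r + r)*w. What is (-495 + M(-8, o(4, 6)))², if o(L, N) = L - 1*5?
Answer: 229441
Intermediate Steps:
o(L, N) = -5 + L (o(L, N) = L - 5 = -5 + L)
M(w, r) = 2*r*w (M(w, r) = (2*r)*w = 2*r*w)
(-495 + M(-8, o(4, 6)))² = (-495 + 2*(-5 + 4)*(-8))² = (-495 + 2*(-1)*(-8))² = (-495 + 16)² = (-479)² = 229441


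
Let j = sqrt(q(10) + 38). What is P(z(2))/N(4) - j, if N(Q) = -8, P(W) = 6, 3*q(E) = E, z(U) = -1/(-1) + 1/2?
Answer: -3/4 - 2*sqrt(93)/3 ≈ -7.1791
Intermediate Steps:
z(U) = 3/2 (z(U) = -1*(-1) + 1*(1/2) = 1 + 1/2 = 3/2)
q(E) = E/3
j = 2*sqrt(93)/3 (j = sqrt((1/3)*10 + 38) = sqrt(10/3 + 38) = sqrt(124/3) = 2*sqrt(93)/3 ≈ 6.4291)
P(z(2))/N(4) - j = 6/(-8) - 2*sqrt(93)/3 = 6*(-1/8) - 2*sqrt(93)/3 = -3/4 - 2*sqrt(93)/3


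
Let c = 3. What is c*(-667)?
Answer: -2001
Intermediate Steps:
c*(-667) = 3*(-667) = -2001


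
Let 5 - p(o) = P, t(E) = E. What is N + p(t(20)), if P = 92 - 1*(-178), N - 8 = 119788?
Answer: 119531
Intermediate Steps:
N = 119796 (N = 8 + 119788 = 119796)
P = 270 (P = 92 + 178 = 270)
p(o) = -265 (p(o) = 5 - 1*270 = 5 - 270 = -265)
N + p(t(20)) = 119796 - 265 = 119531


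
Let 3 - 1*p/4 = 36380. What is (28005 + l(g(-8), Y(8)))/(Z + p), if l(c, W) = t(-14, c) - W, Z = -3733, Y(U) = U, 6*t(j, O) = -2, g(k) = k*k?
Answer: -83990/447723 ≈ -0.18759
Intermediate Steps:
g(k) = k²
t(j, O) = -⅓ (t(j, O) = (⅙)*(-2) = -⅓)
p = -145508 (p = 12 - 4*36380 = 12 - 145520 = -145508)
l(c, W) = -⅓ - W
(28005 + l(g(-8), Y(8)))/(Z + p) = (28005 + (-⅓ - 1*8))/(-3733 - 145508) = (28005 + (-⅓ - 8))/(-149241) = (28005 - 25/3)*(-1/149241) = (83990/3)*(-1/149241) = -83990/447723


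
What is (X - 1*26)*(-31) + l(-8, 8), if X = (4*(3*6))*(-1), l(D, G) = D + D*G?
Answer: 2966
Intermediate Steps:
X = -72 (X = (4*18)*(-1) = 72*(-1) = -72)
(X - 1*26)*(-31) + l(-8, 8) = (-72 - 1*26)*(-31) - 8*(1 + 8) = (-72 - 26)*(-31) - 8*9 = -98*(-31) - 72 = 3038 - 72 = 2966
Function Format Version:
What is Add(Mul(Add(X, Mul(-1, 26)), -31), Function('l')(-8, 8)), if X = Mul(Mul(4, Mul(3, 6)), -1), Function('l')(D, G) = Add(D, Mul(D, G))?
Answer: 2966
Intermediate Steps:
X = -72 (X = Mul(Mul(4, 18), -1) = Mul(72, -1) = -72)
Add(Mul(Add(X, Mul(-1, 26)), -31), Function('l')(-8, 8)) = Add(Mul(Add(-72, Mul(-1, 26)), -31), Mul(-8, Add(1, 8))) = Add(Mul(Add(-72, -26), -31), Mul(-8, 9)) = Add(Mul(-98, -31), -72) = Add(3038, -72) = 2966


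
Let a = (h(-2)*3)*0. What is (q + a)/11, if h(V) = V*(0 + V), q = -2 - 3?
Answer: -5/11 ≈ -0.45455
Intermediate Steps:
q = -5
h(V) = V² (h(V) = V*V = V²)
a = 0 (a = ((-2)²*3)*0 = (4*3)*0 = 12*0 = 0)
(q + a)/11 = (-5 + 0)/11 = (1/11)*(-5) = -5/11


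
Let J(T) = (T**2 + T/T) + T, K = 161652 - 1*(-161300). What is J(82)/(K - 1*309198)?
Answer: 6807/13754 ≈ 0.49491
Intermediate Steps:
K = 322952 (K = 161652 + 161300 = 322952)
J(T) = 1 + T + T**2 (J(T) = (T**2 + 1) + T = (1 + T**2) + T = 1 + T + T**2)
J(82)/(K - 1*309198) = (1 + 82 + 82**2)/(322952 - 1*309198) = (1 + 82 + 6724)/(322952 - 309198) = 6807/13754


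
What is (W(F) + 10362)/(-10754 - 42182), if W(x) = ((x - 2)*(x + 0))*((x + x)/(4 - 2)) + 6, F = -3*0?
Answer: -1296/6617 ≈ -0.19586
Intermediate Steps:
F = 0
W(x) = 6 + x**2*(-2 + x) (W(x) = ((-2 + x)*x)*((2*x)/2) + 6 = (x*(-2 + x))*((2*x)*(1/2)) + 6 = (x*(-2 + x))*x + 6 = x**2*(-2 + x) + 6 = 6 + x**2*(-2 + x))
(W(F) + 10362)/(-10754 - 42182) = ((6 + 0**3 - 2*0**2) + 10362)/(-10754 - 42182) = ((6 + 0 - 2*0) + 10362)/(-52936) = ((6 + 0 + 0) + 10362)*(-1/52936) = (6 + 10362)*(-1/52936) = 10368*(-1/52936) = -1296/6617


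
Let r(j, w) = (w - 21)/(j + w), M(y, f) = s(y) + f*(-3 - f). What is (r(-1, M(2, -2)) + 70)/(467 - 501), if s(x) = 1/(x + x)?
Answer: -55/34 ≈ -1.6176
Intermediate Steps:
s(x) = 1/(2*x)
M(y, f) = 1/(2*y) + f*(-3 - f)
r(j, w) = (-21 + w)/(j + w)
(r(-1, M(2, -2)) + 70)/(467 - 501) = ((-21 + (1/2 - 1*(-2)*2*(3 - 2))/2)/(-1 + (1/2 - 1*(-2)*2*(3 - 2))/2) + 70)/(467 - 501) = ((-21 + (1/2 - 1*(-2)*2*1)/2)/(-1 + (1/2 - 1*(-2)*2*1)/2) + 70)/(-34) = ((-21 + (1/2 + 4)/2)/(-1 + (1/2 + 4)/2) + 70)*(-1/34) = ((-21 + (1/2)*(9/2))/(-1 + (1/2)*(9/2)) + 70)*(-1/34) = ((-21 + 9/4)/(-1 + 9/4) + 70)*(-1/34) = (-75/4/(5/4) + 70)*(-1/34) = ((4/5)*(-75/4) + 70)*(-1/34) = (-15 + 70)*(-1/34) = 55*(-1/34) = -55/34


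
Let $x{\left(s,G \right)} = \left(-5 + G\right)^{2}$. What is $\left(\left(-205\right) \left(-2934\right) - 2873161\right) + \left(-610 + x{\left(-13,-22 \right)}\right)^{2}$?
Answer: $-2257530$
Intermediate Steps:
$\left(\left(-205\right) \left(-2934\right) - 2873161\right) + \left(-610 + x{\left(-13,-22 \right)}\right)^{2} = \left(\left(-205\right) \left(-2934\right) - 2873161\right) + \left(-610 + \left(-5 - 22\right)^{2}\right)^{2} = \left(601470 - 2873161\right) + \left(-610 + \left(-27\right)^{2}\right)^{2} = -2271691 + \left(-610 + 729\right)^{2} = -2271691 + 119^{2} = -2271691 + 14161 = -2257530$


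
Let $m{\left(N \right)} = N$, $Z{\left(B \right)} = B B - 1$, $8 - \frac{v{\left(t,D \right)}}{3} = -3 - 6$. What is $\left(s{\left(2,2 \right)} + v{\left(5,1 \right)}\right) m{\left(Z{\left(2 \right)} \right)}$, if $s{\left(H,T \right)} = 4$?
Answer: $165$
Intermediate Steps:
$v{\left(t,D \right)} = 51$ ($v{\left(t,D \right)} = 24 - 3 \left(-3 - 6\right) = 24 - -27 = 24 + 27 = 51$)
$Z{\left(B \right)} = -1 + B^{2}$ ($Z{\left(B \right)} = B^{2} - 1 = -1 + B^{2}$)
$\left(s{\left(2,2 \right)} + v{\left(5,1 \right)}\right) m{\left(Z{\left(2 \right)} \right)} = \left(4 + 51\right) \left(-1 + 2^{2}\right) = 55 \left(-1 + 4\right) = 55 \cdot 3 = 165$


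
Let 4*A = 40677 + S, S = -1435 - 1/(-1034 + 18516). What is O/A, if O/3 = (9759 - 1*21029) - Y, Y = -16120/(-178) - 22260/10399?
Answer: -2205321525445680/634927055411573 ≈ -3.4733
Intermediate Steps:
Y = 81834800/925511 (Y = -16120*(-1/178) - 22260*1/10399 = 8060/89 - 22260/10399 = 81834800/925511 ≈ 88.421)
O = -31537031310/925511 (O = 3*((9759 - 1*21029) - 1*81834800/925511) = 3*((9759 - 21029) - 81834800/925511) = 3*(-11270 - 81834800/925511) = 3*(-10512343770/925511) = -31537031310/925511 ≈ -34075.)
S = -25086671/17482 (S = -1435 - 1/17482 = -25086671/17482 ≈ -1435.0)
A = 686028643/69928 (A = (40677 - 25086671/17482)/4 = (¼)*(686028643/17482) = 686028643/69928 ≈ 9810.5)
O/A = -31537031310/(925511*686028643/69928) = -31537031310/925511*69928/686028643 = -2205321525445680/634927055411573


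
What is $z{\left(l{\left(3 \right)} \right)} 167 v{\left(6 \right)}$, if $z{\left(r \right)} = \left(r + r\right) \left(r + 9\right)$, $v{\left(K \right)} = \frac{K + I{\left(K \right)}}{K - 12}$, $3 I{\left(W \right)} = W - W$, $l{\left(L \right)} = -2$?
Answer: $4676$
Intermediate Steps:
$I{\left(W \right)} = 0$ ($I{\left(W \right)} = \frac{W - W}{3} = \frac{1}{3} \cdot 0 = 0$)
$v{\left(K \right)} = \frac{K}{-12 + K}$ ($v{\left(K \right)} = \frac{K + 0}{K - 12} = \frac{K}{-12 + K}$)
$z{\left(r \right)} = 2 r \left(9 + r\right)$
$z{\left(l{\left(3 \right)} \right)} 167 v{\left(6 \right)} = 2 \left(-2\right) \left(9 - 2\right) 167 \frac{6}{-12 + 6} = 2 \left(-2\right) 7 \cdot 167 \frac{6}{-6} = \left(-28\right) 167 \cdot 6 \left(- \frac{1}{6}\right) = \left(-4676\right) \left(-1\right) = 4676$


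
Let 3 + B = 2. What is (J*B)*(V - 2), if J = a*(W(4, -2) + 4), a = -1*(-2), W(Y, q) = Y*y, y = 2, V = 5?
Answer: -72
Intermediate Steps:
W(Y, q) = 2*Y (W(Y, q) = Y*2 = 2*Y)
a = 2
J = 24 (J = 2*(2*4 + 4) = 2*(8 + 4) = 2*12 = 24)
B = -1 (B = -3 + 2 = -1)
(J*B)*(V - 2) = (24*(-1))*(5 - 2) = -24*3 = -72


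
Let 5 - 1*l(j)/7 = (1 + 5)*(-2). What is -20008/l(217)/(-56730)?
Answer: 164/55335 ≈ 0.0029638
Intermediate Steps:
l(j) = 119 (l(j) = 35 - 7*(1 + 5)*(-2) = 35 - 42*(-2) = 35 - 7*(-12) = 35 + 84 = 119)
-20008/l(217)/(-56730) = -20008/119/(-56730) = -20008*1/119*(-1/56730) = -20008/119*(-1/56730) = 164/55335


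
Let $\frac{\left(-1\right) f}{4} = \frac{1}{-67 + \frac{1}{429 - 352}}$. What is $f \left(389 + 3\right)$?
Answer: $\frac{60368}{2579} \approx 23.408$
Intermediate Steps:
$f = \frac{154}{2579}$ ($f = - \frac{4}{-67 + \frac{1}{429 - 352}} = - \frac{4}{-67 + \frac{1}{77}} = - \frac{4}{- \frac{5158}{77}} = \left(-4\right) \left(- \frac{77}{5158}\right) = \frac{154}{2579} \approx 0.059713$)
$f \left(389 + 3\right) = \frac{154 \left(389 + 3\right)}{2579} = \frac{154}{2579} \cdot 392 = \frac{60368}{2579}$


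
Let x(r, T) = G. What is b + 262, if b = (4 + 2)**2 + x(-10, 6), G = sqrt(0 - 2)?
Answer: 298 + I*sqrt(2) ≈ 298.0 + 1.4142*I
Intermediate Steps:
G = I*sqrt(2) (G = sqrt(-2) = I*sqrt(2) ≈ 1.4142*I)
x(r, T) = I*sqrt(2)
b = 36 + I*sqrt(2) (b = (4 + 2)**2 + I*sqrt(2) = 6**2 + I*sqrt(2) = 36 + I*sqrt(2) ≈ 36.0 + 1.4142*I)
b + 262 = (36 + I*sqrt(2)) + 262 = 298 + I*sqrt(2)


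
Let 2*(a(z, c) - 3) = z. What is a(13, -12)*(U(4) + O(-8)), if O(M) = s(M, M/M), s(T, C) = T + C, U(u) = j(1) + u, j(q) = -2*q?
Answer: -95/2 ≈ -47.500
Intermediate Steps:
a(z, c) = 3 + z/2
U(u) = -2 + u (U(u) = -2*1 + u = -2 + u)
s(T, C) = C + T
O(M) = 1 + M (O(M) = M/M + M = 1 + M)
a(13, -12)*(U(4) + O(-8)) = (3 + (½)*13)*((-2 + 4) + (1 - 8)) = (3 + 13/2)*(2 - 7) = (19/2)*(-5) = -95/2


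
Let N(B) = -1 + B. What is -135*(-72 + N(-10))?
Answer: 11205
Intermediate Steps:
-135*(-72 + N(-10)) = -135*(-72 + (-1 - 10)) = -135*(-72 - 11) = -135*(-83) = 11205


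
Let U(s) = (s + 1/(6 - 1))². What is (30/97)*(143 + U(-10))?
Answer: 35856/485 ≈ 73.930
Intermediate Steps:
U(s) = (⅕ + s)² (U(s) = (s + 1/5)² = (s + ⅕)² = (⅕ + s)²)
(30/97)*(143 + U(-10)) = (30/97)*(143 + (1 + 5*(-10))²/25) = (30*(1/97))*(143 + (1 - 50)²/25) = 30*(143 + (1/25)*(-49)²)/97 = 30*(143 + (1/25)*2401)/97 = 30*(143 + 2401/25)/97 = (30/97)*(5976/25) = 35856/485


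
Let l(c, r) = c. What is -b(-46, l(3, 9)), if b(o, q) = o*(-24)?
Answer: -1104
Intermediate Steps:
b(o, q) = -24*o
-b(-46, l(3, 9)) = -(-24)*(-46) = -1*1104 = -1104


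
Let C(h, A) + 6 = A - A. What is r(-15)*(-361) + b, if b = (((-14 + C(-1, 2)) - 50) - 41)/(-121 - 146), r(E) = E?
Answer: 481972/89 ≈ 5415.4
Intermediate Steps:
C(h, A) = -6 (C(h, A) = -6 + (A - A) = -6 + 0 = -6)
b = 37/89 (b = (((-14 - 6) - 50) - 41)/(-121 - 146) = ((-20 - 50) - 41)/(-267) = (-70 - 41)*(-1/267) = -111*(-1/267) = 37/89 ≈ 0.41573)
r(-15)*(-361) + b = -15*(-361) + 37/89 = 5415 + 37/89 = 481972/89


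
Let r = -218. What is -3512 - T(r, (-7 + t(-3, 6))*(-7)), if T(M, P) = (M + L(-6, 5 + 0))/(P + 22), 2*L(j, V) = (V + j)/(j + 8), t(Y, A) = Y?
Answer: -1291543/368 ≈ -3509.6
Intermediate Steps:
L(j, V) = (V + j)/(2*(8 + j)) (L(j, V) = ((V + j)/(j + 8))/2 = ((V + j)/(8 + j))/2 = (V + j)/(2*(8 + j)))
T(M, P) = (-1/4 + M)/(22 + P) (T(M, P) = (M + ((5 + 0) - 6)/(2*(8 - 6)))/(P + 22) = (M + (1/2)*(5 - 6)/2)/(22 + P) = (M + (1/2)*(1/2)*(-1))/(22 + P) = (M - 1/4)/(22 + P) = (-1/4 + M)/(22 + P))
-3512 - T(r, (-7 + t(-3, 6))*(-7)) = -3512 - (-1/4 - 218)/(22 + (-7 - 3)*(-7)) = -3512 - (-873)/((22 - 10*(-7))*4) = -3512 - (-873)/((22 + 70)*4) = -3512 - (-873)/(92*4) = -3512 - 1*(-873/368) = -3512 + 873/368 = -1291543/368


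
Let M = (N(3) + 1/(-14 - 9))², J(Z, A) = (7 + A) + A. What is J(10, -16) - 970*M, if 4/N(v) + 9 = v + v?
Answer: -8873275/4761 ≈ -1863.7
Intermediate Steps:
J(Z, A) = 7 + 2*A
N(v) = 4/(-9 + 2*v) (N(v) = 4/(-9 + (v + v)) = 4/(-9 + 2*v))
M = 9025/4761 (M = (4/(-9 + 2*3) + 1/(-14 - 9))² = (4/(-9 + 6) + 1/(-23))² = (4/(-3) - 1/23)² = (4*(-⅓) - 1/23)² = (-4/3 - 1/23)² = (-95/69)² = 9025/4761 ≈ 1.8956)
J(10, -16) - 970*M = (7 + 2*(-16)) - 970*9025/4761 = (7 - 32) - 8754250/4761 = -25 - 8754250/4761 = -8873275/4761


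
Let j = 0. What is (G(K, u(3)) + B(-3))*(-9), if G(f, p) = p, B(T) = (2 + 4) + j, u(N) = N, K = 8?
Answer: -81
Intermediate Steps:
B(T) = 6 (B(T) = (2 + 4) + 0 = 6 + 0 = 6)
(G(K, u(3)) + B(-3))*(-9) = (3 + 6)*(-9) = 9*(-9) = -81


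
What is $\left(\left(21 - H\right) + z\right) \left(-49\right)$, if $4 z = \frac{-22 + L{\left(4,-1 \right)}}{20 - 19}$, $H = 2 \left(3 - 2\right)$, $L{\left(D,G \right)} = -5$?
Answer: $- \frac{2401}{4} \approx -600.25$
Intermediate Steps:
$H = 2$ ($H = 2 \cdot 1 = 2$)
$z = - \frac{27}{4}$ ($z = \frac{\left(-22 - 5\right) \frac{1}{20 - 19}}{4} = \frac{\left(-27\right) 1^{-1}}{4} = \frac{\left(-27\right) 1}{4} = \frac{1}{4} \left(-27\right) = - \frac{27}{4} \approx -6.75$)
$\left(\left(21 - H\right) + z\right) \left(-49\right) = \left(\left(21 - 2\right) - \frac{27}{4}\right) \left(-49\right) = \left(19 - \frac{27}{4}\right) \left(-49\right) = \frac{49}{4} \left(-49\right) = - \frac{2401}{4}$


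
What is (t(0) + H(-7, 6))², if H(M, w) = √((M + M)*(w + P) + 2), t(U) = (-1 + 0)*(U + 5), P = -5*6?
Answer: 363 - 130*√2 ≈ 179.15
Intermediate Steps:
P = -30
t(U) = -5 - U (t(U) = -(5 + U) = -5 - U)
H(M, w) = √(2 + 2*M*(-30 + w)) (H(M, w) = √((M + M)*(w - 30) + 2) = √((2*M)*(-30 + w) + 2) = √(2*M*(-30 + w) + 2) = √(2 + 2*M*(-30 + w)))
(t(0) + H(-7, 6))² = ((-5 - 1*0) + √(2 - 60*(-7) + 2*(-7)*6))² = ((-5 + 0) + √(2 + 420 - 84))² = (-5 + √338)² = (-5 + 13*√2)²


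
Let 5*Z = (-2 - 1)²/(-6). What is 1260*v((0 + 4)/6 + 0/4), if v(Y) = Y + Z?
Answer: 462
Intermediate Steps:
Z = -3/10 (Z = ((-2 - 1)²/(-6))/5 = ((-3)²*(-⅙))/5 = (9*(-⅙))/5 = (⅕)*(-3/2) = -3/10 ≈ -0.30000)
v(Y) = -3/10 + Y (v(Y) = Y - 3/10 = -3/10 + Y)
1260*v((0 + 4)/6 + 0/4) = 1260*(-3/10 + ((0 + 4)/6 + 0/4)) = 1260*(-3/10 + (4*(⅙) + 0*(¼))) = 1260*(-3/10 + (⅔ + 0)) = 1260*(-3/10 + ⅔) = 1260*(11/30) = 462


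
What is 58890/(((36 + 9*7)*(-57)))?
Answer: -19630/1881 ≈ -10.436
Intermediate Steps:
58890/(((36 + 9*7)*(-57))) = 58890/(((36 + 63)*(-57))) = 58890/((99*(-57))) = 58890/(-5643) = 58890*(-1/5643) = -19630/1881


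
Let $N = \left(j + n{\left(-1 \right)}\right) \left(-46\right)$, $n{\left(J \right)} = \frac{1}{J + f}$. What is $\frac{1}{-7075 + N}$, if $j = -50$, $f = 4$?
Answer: $- \frac{3}{14371} \approx -0.00020875$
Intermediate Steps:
$n{\left(J \right)} = \frac{1}{4 + J}$ ($n{\left(J \right)} = \frac{1}{J + 4} = \frac{1}{4 + J}$)
$N = \frac{6854}{3}$ ($N = \left(-50 + \frac{1}{4 - 1}\right) \left(-46\right) = \left(-50 + \frac{1}{3}\right) \left(-46\right) = \left(- \frac{149}{3}\right) \left(-46\right) = \frac{6854}{3} \approx 2284.7$)
$\frac{1}{-7075 + N} = \frac{1}{-7075 + \frac{6854}{3}} = \frac{1}{- \frac{14371}{3}} = - \frac{3}{14371}$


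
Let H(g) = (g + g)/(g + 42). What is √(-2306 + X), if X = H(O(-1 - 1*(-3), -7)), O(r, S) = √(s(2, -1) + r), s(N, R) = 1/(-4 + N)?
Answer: 2*√(-48426 - 576*√6)/√(84 + √6) ≈ 48.02*I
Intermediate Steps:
O(r, S) = √(-½ + r) (O(r, S) = √(1/(-4 + 2) + r) = √(1/(-2) + r) = √(-½ + r))
H(g) = 2*g/(42 + g) (H(g) = (2*g)/(42 + g) = 2*g/(42 + g))
X = √6/(42 + √6/2) (X = 2*(√(-2 + 4*(-1 - 1*(-3)))/2)/(42 + √(-2 + 4*(-1 - 1*(-3)))/2) = 2*(√(-2 + 4*(-1 + 3))/2)/(42 + √(-2 + 4*(-1 + 3))/2) = 2*(√(-2 + 4*2)/2)/(42 + √(-2 + 4*2)/2) = 2*(√(-2 + 8)/2)/(42 + √(-2 + 8)/2) = 2*(√6/2)/(42 + √6/2) = √6/(42 + √6/2) ≈ 0.056669)
√(-2306 + X) = √(-2306 + (-2/1175 + 28*√6/1175)) = √(-2709552/1175 + 28*√6/1175)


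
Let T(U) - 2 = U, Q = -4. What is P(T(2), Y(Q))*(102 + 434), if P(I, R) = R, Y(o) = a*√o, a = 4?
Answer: 4288*I ≈ 4288.0*I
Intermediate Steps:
T(U) = 2 + U
Y(o) = 4*√o
P(T(2), Y(Q))*(102 + 434) = (4*√(-4))*(102 + 434) = (4*(2*I))*536 = (8*I)*536 = 4288*I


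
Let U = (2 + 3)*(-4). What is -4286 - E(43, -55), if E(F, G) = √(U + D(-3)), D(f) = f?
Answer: -4286 - I*√23 ≈ -4286.0 - 4.7958*I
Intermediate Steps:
U = -20 (U = 5*(-4) = -20)
E(F, G) = I*√23 (E(F, G) = √(-20 - 3) = √(-23) = I*√23)
-4286 - E(43, -55) = -4286 - I*√23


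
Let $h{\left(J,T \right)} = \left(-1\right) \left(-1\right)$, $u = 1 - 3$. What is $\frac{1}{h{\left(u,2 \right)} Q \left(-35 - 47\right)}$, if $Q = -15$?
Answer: $\frac{1}{1230} \approx 0.00081301$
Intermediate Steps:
$u = -2$
$h{\left(J,T \right)} = 1$
$\frac{1}{h{\left(u,2 \right)} Q \left(-35 - 47\right)} = \frac{1}{1 \left(-15\right) \left(-35 - 47\right)} = \frac{1}{\left(-15\right) \left(-82\right)} = \frac{1}{1230}$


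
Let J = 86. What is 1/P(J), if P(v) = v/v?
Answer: 1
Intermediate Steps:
P(v) = 1
1/P(J) = 1/1 = 1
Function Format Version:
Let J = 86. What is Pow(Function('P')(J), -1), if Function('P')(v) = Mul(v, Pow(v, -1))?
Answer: 1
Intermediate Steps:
Function('P')(v) = 1
Pow(Function('P')(J), -1) = Pow(1, -1) = 1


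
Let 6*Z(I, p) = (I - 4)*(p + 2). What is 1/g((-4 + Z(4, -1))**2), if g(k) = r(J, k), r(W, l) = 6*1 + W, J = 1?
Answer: 1/7 ≈ 0.14286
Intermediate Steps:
Z(I, p) = (-4 + I)*(2 + p)/6 (Z(I, p) = ((I - 4)*(p + 2))/6 = ((-4 + I)*(2 + p))/6 = (-4 + I)*(2 + p)/6)
r(W, l) = 6 + W
g(k) = 7 (g(k) = 6 + 1 = 7)
1/g((-4 + Z(4, -1))**2) = 1/7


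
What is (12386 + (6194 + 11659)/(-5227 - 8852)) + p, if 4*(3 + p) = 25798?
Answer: 176749943/9386 ≈ 18831.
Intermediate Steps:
p = 12893/2 (p = -3 + (¼)*25798 = -3 + 12899/2 = 12893/2 ≈ 6446.5)
(12386 + (6194 + 11659)/(-5227 - 8852)) + p = (12386 + (6194 + 11659)/(-5227 - 8852)) + 12893/2 = (12386 + 17853/(-14079)) + 12893/2 = (12386 + 17853*(-1/14079)) + 12893/2 = (12386 - 5951/4693) + 12893/2 = 58121547/4693 + 12893/2 = 176749943/9386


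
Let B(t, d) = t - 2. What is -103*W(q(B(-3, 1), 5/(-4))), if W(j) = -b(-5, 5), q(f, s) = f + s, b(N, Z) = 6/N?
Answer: -618/5 ≈ -123.60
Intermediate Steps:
B(t, d) = -2 + t
W(j) = 6/5 (W(j) = -6/(-5) = -6*(-1)/5 = -1*(-6/5) = 6/5)
-103*W(q(B(-3, 1), 5/(-4))) = -103*6/5 = -618/5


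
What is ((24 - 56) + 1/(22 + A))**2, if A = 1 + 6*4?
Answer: 2259009/2209 ≈ 1022.6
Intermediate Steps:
A = 25 (A = 1 + 24 = 25)
((24 - 56) + 1/(22 + A))**2 = ((24 - 56) + 1/(22 + 25))**2 = (-32 + 1/47)**2 = (-1503/47)**2 = 2259009/2209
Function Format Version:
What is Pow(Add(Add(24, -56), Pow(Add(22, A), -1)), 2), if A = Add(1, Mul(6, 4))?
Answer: Rational(2259009, 2209) ≈ 1022.6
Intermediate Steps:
A = 25 (A = Add(1, 24) = 25)
Pow(Add(Add(24, -56), Pow(Add(22, A), -1)), 2) = Pow(Add(Add(24, -56), Pow(Add(22, 25), -1)), 2) = Pow(Add(-32, Pow(47, -1)), 2) = Pow(Add(-32, Rational(1, 47)), 2) = Pow(Rational(-1503, 47), 2) = Rational(2259009, 2209)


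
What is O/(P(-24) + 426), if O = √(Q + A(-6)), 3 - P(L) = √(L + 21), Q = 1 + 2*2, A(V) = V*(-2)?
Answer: 143*√17/61348 + I*√51/184044 ≈ 0.0096108 + 3.8803e-5*I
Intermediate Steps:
A(V) = -2*V
Q = 5 (Q = 1 + 4 = 5)
P(L) = 3 - √(21 + L) (P(L) = 3 - √(L + 21) = 3 - √(21 + L))
O = √17 (O = √(5 - 2*(-6)) = √(5 + 12) = √17 ≈ 4.1231)
O/(P(-24) + 426) = √17/((3 - √(21 - 24)) + 426) = √17/((3 - √(-3)) + 426) = √17/((3 - I*√3) + 426) = √17/(429 - I*√3)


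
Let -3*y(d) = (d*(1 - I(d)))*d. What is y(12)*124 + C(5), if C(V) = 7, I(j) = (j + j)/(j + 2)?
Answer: 29809/7 ≈ 4258.4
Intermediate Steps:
I(j) = 2*j/(2 + j) (I(j) = (2*j)/(2 + j) = 2*j/(2 + j))
y(d) = -d²*(1 - 2*d/(2 + d))/3 (y(d) = -d*(1 - 2*d/(2 + d))*d/3 = -d²*(1 - 2*d/(2 + d))/3)
y(12)*124 + C(5) = ((⅓)*12²*(-2 + 12)/(2 + 12))*124 + 7 = ((⅓)*144*10/14)*124 + 7 = ((⅓)*144*(1/14)*10)*124 + 7 = (240/7)*124 + 7 = 29760/7 + 7 = 29809/7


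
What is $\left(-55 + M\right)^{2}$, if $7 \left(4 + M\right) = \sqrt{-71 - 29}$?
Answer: $\frac{170469}{49} - \frac{1180 i}{7} \approx 3479.0 - 168.57 i$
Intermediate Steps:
$M = -4 + \frac{10 i}{7}$ ($M = -4 + \frac{\sqrt{-71 - 29}}{7} = -4 + \frac{\sqrt{-100}}{7} = -4 + \frac{10 i}{7} \approx -4.0 + 1.4286 i$)
$\left(-55 + M\right)^{2} = \left(-55 - \left(4 - \frac{10 i}{7}\right)\right)^{2} = \left(-59 + \frac{10 i}{7}\right)^{2}$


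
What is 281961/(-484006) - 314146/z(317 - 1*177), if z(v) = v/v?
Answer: -152048830837/484006 ≈ -3.1415e+5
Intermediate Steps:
z(v) = 1
281961/(-484006) - 314146/z(317 - 1*177) = 281961/(-484006) - 314146/1 = 281961*(-1/484006) - 314146*1 = -281961/484006 - 314146 = -152048830837/484006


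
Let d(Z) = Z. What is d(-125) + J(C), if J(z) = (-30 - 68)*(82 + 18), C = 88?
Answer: -9925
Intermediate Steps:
J(z) = -9800 (J(z) = -98*100 = -9800)
d(-125) + J(C) = -125 - 9800 = -9925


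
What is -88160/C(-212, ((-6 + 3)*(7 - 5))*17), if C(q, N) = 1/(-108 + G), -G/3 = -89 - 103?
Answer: -41258880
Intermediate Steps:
G = 576 (G = -3*(-89 - 103) = -3*(-192) = 576)
C(q, N) = 1/468 (C(q, N) = 1/(-108 + 576) = 1/468)
-88160/C(-212, ((-6 + 3)*(7 - 5))*17) = -88160/1/468 = -88160*468 = -41258880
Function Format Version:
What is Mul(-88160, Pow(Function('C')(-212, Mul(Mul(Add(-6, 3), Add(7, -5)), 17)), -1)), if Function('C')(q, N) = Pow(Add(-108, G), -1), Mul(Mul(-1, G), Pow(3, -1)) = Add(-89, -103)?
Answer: -41258880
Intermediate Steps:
G = 576 (G = Mul(-3, Add(-89, -103)) = Mul(-3, -192) = 576)
Function('C')(q, N) = Rational(1, 468) (Function('C')(q, N) = Pow(Add(-108, 576), -1) = Pow(468, -1) = Rational(1, 468))
Mul(-88160, Pow(Function('C')(-212, Mul(Mul(Add(-6, 3), Add(7, -5)), 17)), -1)) = Mul(-88160, Pow(Rational(1, 468), -1)) = Mul(-88160, 468) = -41258880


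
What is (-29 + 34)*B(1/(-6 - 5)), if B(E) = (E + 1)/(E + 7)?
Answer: 25/38 ≈ 0.65790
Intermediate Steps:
B(E) = (1 + E)/(7 + E)
(-29 + 34)*B(1/(-6 - 5)) = (-29 + 34)*((1 + 1/(-6 - 5))/(7 + 1/(-6 - 5))) = 5*((1 + 1/(-11))/(7 + 1/(-11))) = 5*((1 - 1/11)/(7 - 1/11)) = 5*((10/11)/(76/11)) = 5*((11/76)*(10/11)) = 5*(5/38) = 25/38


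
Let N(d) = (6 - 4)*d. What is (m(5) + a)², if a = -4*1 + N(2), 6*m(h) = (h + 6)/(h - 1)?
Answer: 121/576 ≈ 0.21007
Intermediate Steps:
N(d) = 2*d
m(h) = (6 + h)/(6*(-1 + h)) (m(h) = ((h + 6)/(h - 1))/6 = ((6 + h)/(-1 + h))/6 = (6 + h)/(6*(-1 + h)))
a = 0 (a = -4*1 + 2*2 = -4 + 4 = 0)
(m(5) + a)² = ((6 + 5)/(6*(-1 + 5)) + 0)² = ((⅙)*11/4 + 0)² = ((⅙)*(¼)*11 + 0)² = (11/24 + 0)² = (11/24)² = 121/576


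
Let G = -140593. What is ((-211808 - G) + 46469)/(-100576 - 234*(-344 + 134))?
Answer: 12373/25718 ≈ 0.48110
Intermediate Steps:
((-211808 - G) + 46469)/(-100576 - 234*(-344 + 134)) = ((-211808 - 1*(-140593)) + 46469)/(-100576 - 234*(-344 + 134)) = ((-211808 + 140593) + 46469)/(-100576 - 234*(-210)) = (-71215 + 46469)/(-100576 + 49140) = -24746/(-51436) = -24746*(-1/51436) = 12373/25718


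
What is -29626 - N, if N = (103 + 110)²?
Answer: -74995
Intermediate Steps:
N = 45369 (N = 213² = 45369)
-29626 - N = -29626 - 1*45369 = -29626 - 45369 = -74995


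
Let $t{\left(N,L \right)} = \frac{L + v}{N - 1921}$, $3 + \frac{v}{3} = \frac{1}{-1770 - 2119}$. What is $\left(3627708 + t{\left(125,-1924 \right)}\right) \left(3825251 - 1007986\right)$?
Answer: $\frac{17846145752705028220}{1746161} \approx 1.022 \cdot 10^{13}$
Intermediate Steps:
$v = - \frac{35004}{3889}$ ($v = -9 + \frac{3}{-1770 - 2119} = -9 + \frac{3}{-3889} = -9 + 3 \left(- \frac{1}{3889}\right) = -9 - \frac{3}{3889} = - \frac{35004}{3889} \approx -9.0008$)
$t{\left(N,L \right)} = \frac{- \frac{35004}{3889} + L}{-1921 + N}$ ($t{\left(N,L \right)} = \frac{L - \frac{35004}{3889}}{N - 1921} = \frac{- \frac{35004}{3889} + L}{-1921 + N}$)
$\left(3627708 + t{\left(125,-1924 \right)}\right) \left(3825251 - 1007986\right) = \left(3627708 + \frac{- \frac{35004}{3889} - 1924}{-1921 + 125}\right) \left(3825251 - 1007986\right) = \left(3627708 + \frac{1}{-1796} \left(- \frac{7517440}{3889}\right)\right) 2817265 = \left(3627708 - - \frac{1879360}{1746161}\right) 2817265 = \left(3627708 + \frac{1879360}{1746161}\right) 2817265 = \frac{6334564108348}{1746161} \cdot 2817265 = \frac{17846145752705028220}{1746161}$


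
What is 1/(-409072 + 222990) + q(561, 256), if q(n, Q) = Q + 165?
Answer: 78340521/186082 ≈ 421.00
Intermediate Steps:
q(n, Q) = 165 + Q
1/(-409072 + 222990) + q(561, 256) = 1/(-409072 + 222990) + (165 + 256) = 1/(-186082) + 421 = -1/186082 + 421 = 78340521/186082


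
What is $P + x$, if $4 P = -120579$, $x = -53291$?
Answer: $- \frac{333743}{4} \approx -83436.0$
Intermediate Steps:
$P = - \frac{120579}{4}$ ($P = \frac{1}{4} \left(-120579\right) = - \frac{120579}{4} \approx -30145.0$)
$P + x = - \frac{120579}{4} - 53291 = - \frac{333743}{4}$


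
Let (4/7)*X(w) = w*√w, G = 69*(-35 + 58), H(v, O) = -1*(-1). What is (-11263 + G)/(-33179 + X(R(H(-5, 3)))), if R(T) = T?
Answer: 38704/132709 ≈ 0.29165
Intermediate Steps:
H(v, O) = 1
G = 1587 (G = 69*23 = 1587)
X(w) = 7*w^(3/2)/4 (X(w) = 7*(w*√w)/4 = 7*w^(3/2)/4)
(-11263 + G)/(-33179 + X(R(H(-5, 3)))) = (-11263 + 1587)/(-33179 + 7*1^(3/2)/4) = -9676/(-33179 + (7/4)*1) = -9676/(-33179 + 7/4) = -9676/(-132709/4) = -9676*(-4/132709) = 38704/132709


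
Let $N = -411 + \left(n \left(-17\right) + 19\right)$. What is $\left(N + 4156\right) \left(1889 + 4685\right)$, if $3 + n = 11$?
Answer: $23850472$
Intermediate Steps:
$n = 8$ ($n = -3 + 11 = 8$)
$N = -528$ ($N = -411 + \left(8 \left(-17\right) + 19\right) = -411 + \left(-136 + 19\right) = -411 - 117 = -528$)
$\left(N + 4156\right) \left(1889 + 4685\right) = \left(-528 + 4156\right) \left(1889 + 4685\right) = 3628 \cdot 6574 = 23850472$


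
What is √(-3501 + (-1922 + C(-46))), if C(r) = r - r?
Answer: I*√5423 ≈ 73.641*I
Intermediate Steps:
C(r) = 0
√(-3501 + (-1922 + C(-46))) = √(-3501 + (-1922 + 0)) = √(-3501 - 1922) = √(-5423) = I*√5423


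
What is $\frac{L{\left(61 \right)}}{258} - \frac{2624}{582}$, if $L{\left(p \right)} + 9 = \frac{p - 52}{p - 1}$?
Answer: $- \frac{2273809}{500520} \approx -4.5429$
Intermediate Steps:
$L{\left(p \right)} = -9 + \frac{-52 + p}{-1 + p}$ ($L{\left(p \right)} = -9 + \frac{p - 52}{p - 1} = -9 + \frac{-52 + p}{-1 + p}$)
$\frac{L{\left(61 \right)}}{258} - \frac{2624}{582} = \frac{\frac{1}{-1 + 61} \left(-43 - 488\right)}{258} - \frac{2624}{582} = \frac{-43 - 488}{60} \cdot \frac{1}{258} - \frac{1312}{291} = \frac{1}{60} \left(-531\right) \frac{1}{258} - \frac{1312}{291} = \left(- \frac{177}{20}\right) \frac{1}{258} - \frac{1312}{291} = - \frac{59}{1720} - \frac{1312}{291} = - \frac{2273809}{500520}$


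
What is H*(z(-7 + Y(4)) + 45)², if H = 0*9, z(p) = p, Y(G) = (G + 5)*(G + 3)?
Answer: 0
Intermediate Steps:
Y(G) = (3 + G)*(5 + G) (Y(G) = (5 + G)*(3 + G) = (3 + G)*(5 + G))
H = 0
H*(z(-7 + Y(4)) + 45)² = 0*((-7 + (15 + 4² + 8*4)) + 45)² = 0*((-7 + (15 + 16 + 32)) + 45)² = 0*((-7 + 63) + 45)² = 0*(56 + 45)² = 0*101² = 0*10201 = 0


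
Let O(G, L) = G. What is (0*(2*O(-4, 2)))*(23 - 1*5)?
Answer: 0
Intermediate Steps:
(0*(2*O(-4, 2)))*(23 - 1*5) = (0*(2*(-4)))*(23 - 1*5) = (0*(-8))*(23 - 5) = 0*18 = 0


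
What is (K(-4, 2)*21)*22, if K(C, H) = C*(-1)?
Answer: 1848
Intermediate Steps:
K(C, H) = -C
(K(-4, 2)*21)*22 = (-1*(-4)*21)*22 = (4*21)*22 = 84*22 = 1848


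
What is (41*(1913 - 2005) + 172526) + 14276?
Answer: 183030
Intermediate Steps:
(41*(1913 - 2005) + 172526) + 14276 = (41*(-92) + 172526) + 14276 = (-3772 + 172526) + 14276 = 168754 + 14276 = 183030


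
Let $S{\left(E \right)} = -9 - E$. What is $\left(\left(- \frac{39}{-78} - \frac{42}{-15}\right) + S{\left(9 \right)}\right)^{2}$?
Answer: $\frac{21609}{100} \approx 216.09$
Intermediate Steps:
$\left(\left(- \frac{39}{-78} - \frac{42}{-15}\right) + S{\left(9 \right)}\right)^{2} = \left(\left(- \frac{39}{-78} - \frac{42}{-15}\right) - 18\right)^{2} = \left(\left(\left(-39\right) \left(- \frac{1}{78}\right) - - \frac{14}{5}\right) - 18\right)^{2} = \left(\left(\frac{1}{2} + \frac{14}{5}\right) - 18\right)^{2} = \left(\frac{33}{10} - 18\right)^{2} = \left(- \frac{147}{10}\right)^{2} = \frac{21609}{100}$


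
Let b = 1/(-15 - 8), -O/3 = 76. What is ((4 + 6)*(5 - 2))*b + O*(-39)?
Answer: 204486/23 ≈ 8890.7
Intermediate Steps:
O = -228 (O = -3*76 = -228)
b = -1/23 (b = 1/(-23) = -1/23 ≈ -0.043478)
((4 + 6)*(5 - 2))*b + O*(-39) = ((4 + 6)*(5 - 2))*(-1/23) - 228*(-39) = (10*3)*(-1/23) + 8892 = 30*(-1/23) + 8892 = -30/23 + 8892 = 204486/23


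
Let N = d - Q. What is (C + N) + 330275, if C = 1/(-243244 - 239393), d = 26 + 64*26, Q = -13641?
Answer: 166802243021/482637 ≈ 3.4561e+5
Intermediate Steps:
d = 1690 (d = 26 + 1664 = 1690)
N = 15331 (N = 1690 - 1*(-13641) = 1690 + 13641 = 15331)
C = -1/482637 (C = 1/(-482637) = -1/482637 ≈ -2.0719e-6)
(C + N) + 330275 = (-1/482637 + 15331) + 330275 = 7399307846/482637 + 330275 = 166802243021/482637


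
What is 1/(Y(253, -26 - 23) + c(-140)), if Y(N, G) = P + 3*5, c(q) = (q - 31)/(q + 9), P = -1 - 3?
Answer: 131/1612 ≈ 0.081265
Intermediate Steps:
P = -4
c(q) = (-31 + q)/(9 + q)
Y(N, G) = 11 (Y(N, G) = -4 + 3*5 = -4 + 15 = 11)
1/(Y(253, -26 - 23) + c(-140)) = 1/(11 + (-31 - 140)/(9 - 140)) = 1/(11 - 171/(-131)) = 1/(11 - 1/131*(-171)) = 1/(11 + 171/131) = 1/(1612/131) = 131/1612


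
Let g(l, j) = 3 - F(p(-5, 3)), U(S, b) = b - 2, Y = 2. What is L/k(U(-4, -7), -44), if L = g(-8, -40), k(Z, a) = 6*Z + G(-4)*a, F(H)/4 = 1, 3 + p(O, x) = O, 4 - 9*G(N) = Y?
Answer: 9/574 ≈ 0.015679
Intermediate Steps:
G(N) = 2/9 (G(N) = 4/9 - 1/9*2 = 4/9 - 2/9 = 2/9)
p(O, x) = -3 + O
F(H) = 4 (F(H) = 4*1 = 4)
U(S, b) = -2 + b
k(Z, a) = 6*Z + 2*a/9
g(l, j) = -1 (g(l, j) = 3 - 1*4 = 3 - 4 = -1)
L = -1
L/k(U(-4, -7), -44) = -1/(6*(-2 - 7) + (2/9)*(-44)) = -1/(6*(-9) - 88/9) = -1/(-54 - 88/9) = -1/(-574/9) = -1*(-9/574) = 9/574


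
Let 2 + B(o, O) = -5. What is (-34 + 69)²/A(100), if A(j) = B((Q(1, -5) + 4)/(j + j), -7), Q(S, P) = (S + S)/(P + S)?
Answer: -175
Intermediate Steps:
Q(S, P) = 2*S/(P + S) (Q(S, P) = (2*S)/(P + S) = 2*S/(P + S))
B(o, O) = -7 (B(o, O) = -2 - 5 = -7)
A(j) = -7
(-34 + 69)²/A(100) = (-34 + 69)²/(-7) = 35²*(-⅐) = 1225*(-⅐) = -175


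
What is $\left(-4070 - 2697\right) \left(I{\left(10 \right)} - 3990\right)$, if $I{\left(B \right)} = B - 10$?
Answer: $27000330$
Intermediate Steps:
$I{\left(B \right)} = -10 + B$
$\left(-4070 - 2697\right) \left(I{\left(10 \right)} - 3990\right) = \left(-4070 - 2697\right) \left(\left(-10 + 10\right) - 3990\right) = - 6767 \left(0 - 3990\right) = \left(-6767\right) \left(-3990\right) = 27000330$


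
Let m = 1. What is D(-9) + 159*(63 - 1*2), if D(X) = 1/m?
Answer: 9700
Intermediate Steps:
D(X) = 1 (D(X) = 1/1 = 1)
D(-9) + 159*(63 - 1*2) = 1 + 159*(63 - 1*2) = 1 + 159*(63 - 2) = 1 + 159*61 = 1 + 9699 = 9700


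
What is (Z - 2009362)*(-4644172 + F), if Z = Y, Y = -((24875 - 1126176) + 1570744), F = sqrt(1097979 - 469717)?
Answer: 11511996774460 - 2478805*sqrt(628262) ≈ 1.1510e+13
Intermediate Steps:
F = sqrt(628262) ≈ 792.63
Y = -469443 (Y = -(-1101301 + 1570744) = -1*469443 = -469443)
Z = -469443
(Z - 2009362)*(-4644172 + F) = (-469443 - 2009362)*(-4644172 + sqrt(628262)) = -2478805*(-4644172 + sqrt(628262)) = 11511996774460 - 2478805*sqrt(628262)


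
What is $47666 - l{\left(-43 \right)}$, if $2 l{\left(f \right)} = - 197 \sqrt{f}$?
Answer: $47666 + \frac{197 i \sqrt{43}}{2} \approx 47666.0 + 645.91 i$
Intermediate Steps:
$l{\left(f \right)} = - \frac{197 \sqrt{f}}{2}$ ($l{\left(f \right)} = \frac{\left(-197\right) \sqrt{f}}{2} = - \frac{197 \sqrt{f}}{2}$)
$47666 - l{\left(-43 \right)} = 47666 - - \frac{197 \sqrt{-43}}{2} = 47666 - - \frac{197 i \sqrt{43}}{2} = 47666 + \frac{197 i \sqrt{43}}{2}$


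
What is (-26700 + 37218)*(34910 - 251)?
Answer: 364543362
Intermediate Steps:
(-26700 + 37218)*(34910 - 251) = 10518*34659 = 364543362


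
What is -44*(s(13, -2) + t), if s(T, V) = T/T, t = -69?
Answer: 2992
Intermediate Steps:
s(T, V) = 1
-44*(s(13, -2) + t) = -44*(1 - 69) = -44*(-68) = 2992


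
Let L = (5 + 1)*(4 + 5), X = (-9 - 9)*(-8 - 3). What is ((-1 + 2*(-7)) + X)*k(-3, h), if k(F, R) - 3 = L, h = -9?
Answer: 10431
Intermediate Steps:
X = 198 (X = -18*(-11) = 198)
L = 54 (L = 6*9 = 54)
k(F, R) = 57 (k(F, R) = 3 + 54 = 57)
((-1 + 2*(-7)) + X)*k(-3, h) = ((-1 + 2*(-7)) + 198)*57 = ((-1 - 14) + 198)*57 = (-15 + 198)*57 = 183*57 = 10431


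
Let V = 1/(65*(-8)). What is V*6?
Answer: -3/260 ≈ -0.011538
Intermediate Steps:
V = -1/520 (V = 1/(-520) = -1/520 ≈ -0.0019231)
V*6 = -1/520*6 = -3/260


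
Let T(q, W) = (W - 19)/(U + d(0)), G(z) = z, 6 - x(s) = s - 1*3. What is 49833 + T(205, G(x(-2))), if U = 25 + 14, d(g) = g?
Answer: 1943479/39 ≈ 49833.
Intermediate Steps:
x(s) = 9 - s (x(s) = 6 - (s - 1*3) = 6 - (s - 3) = 6 - (-3 + s) = 6 + (3 - s) = 9 - s)
U = 39
T(q, W) = -19/39 + W/39 (T(q, W) = (W - 19)/(39 + 0) = (-19 + W)/39 = (-19 + W)*(1/39) = -19/39 + W/39)
49833 + T(205, G(x(-2))) = 49833 + (-19/39 + (9 - 1*(-2))/39) = 49833 + (-19/39 + (9 + 2)/39) = 49833 + (-19/39 + (1/39)*11) = 49833 + (-19/39 + 11/39) = 49833 - 8/39 = 1943479/39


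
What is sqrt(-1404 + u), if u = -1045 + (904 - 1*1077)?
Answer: I*sqrt(2622) ≈ 51.205*I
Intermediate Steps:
u = -1218 (u = -1045 + (904 - 1077) = -1045 - 173 = -1218)
sqrt(-1404 + u) = sqrt(-1404 - 1218) = sqrt(-2622) = I*sqrt(2622)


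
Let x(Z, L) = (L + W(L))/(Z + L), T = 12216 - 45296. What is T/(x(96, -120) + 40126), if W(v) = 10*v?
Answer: -33080/40181 ≈ -0.82327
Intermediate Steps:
T = -33080
x(Z, L) = 11*L/(L + Z) (x(Z, L) = (L + 10*L)/(Z + L) = (11*L)/(L + Z) = 11*L/(L + Z))
T/(x(96, -120) + 40126) = -33080/(11*(-120)/(-120 + 96) + 40126) = -33080/(11*(-120)/(-24) + 40126) = -33080/(11*(-120)*(-1/24) + 40126) = -33080/(55 + 40126) = -33080/40181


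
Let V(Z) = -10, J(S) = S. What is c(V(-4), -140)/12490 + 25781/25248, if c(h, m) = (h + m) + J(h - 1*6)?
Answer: 158906761/157673760 ≈ 1.0078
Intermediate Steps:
c(h, m) = -6 + m + 2*h (c(h, m) = (h + m) + (h - 1*6) = (h + m) + (h - 6) = (h + m) + (-6 + h) = -6 + m + 2*h)
c(V(-4), -140)/12490 + 25781/25248 = (-6 - 140 + 2*(-10))/12490 + 25781/25248 = (-6 - 140 - 20)*(1/12490) + 25781*(1/25248) = -166*1/12490 + 25781/25248 = -83/6245 + 25781/25248 = 158906761/157673760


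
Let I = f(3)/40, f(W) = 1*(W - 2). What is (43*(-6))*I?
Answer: -129/20 ≈ -6.4500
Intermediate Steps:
f(W) = -2 + W (f(W) = 1*(-2 + W) = -2 + W)
I = 1/40 (I = (-2 + 3)/40 = 1*(1/40) = 1/40 ≈ 0.025000)
(43*(-6))*I = (43*(-6))*(1/40) = -258*1/40 = -129/20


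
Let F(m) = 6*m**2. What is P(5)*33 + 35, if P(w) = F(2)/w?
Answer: 967/5 ≈ 193.40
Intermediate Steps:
P(w) = 24/w (P(w) = (6*2**2)/w = (6*4)/w = 24/w)
P(5)*33 + 35 = (24/5)*33 + 35 = 792/5 + 35 = 967/5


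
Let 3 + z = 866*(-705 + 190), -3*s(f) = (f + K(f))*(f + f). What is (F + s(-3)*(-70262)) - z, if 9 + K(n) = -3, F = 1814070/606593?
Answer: 1549151166899/606593 ≈ 2.5539e+6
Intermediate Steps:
F = 1814070/606593 (F = 1814070*(1/606593) = 1814070/606593 ≈ 2.9906)
K(n) = -12 (K(n) = -9 - 3 = -12)
s(f) = -2*f*(-12 + f)/3 (s(f) = -(f - 12)*(f + f)/3 = -(-12 + f)*2*f/3 = -2*f*(-12 + f)/3)
z = -445993 (z = -3 + 866*(-705 + 190) = -3 + 866*(-515) = -3 - 445990 = -445993)
(F + s(-3)*(-70262)) - z = (1814070/606593 + ((⅔)*(-3)*(12 - 1*(-3)))*(-70262)) - 1*(-445993) = (1814070/606593 + ((⅔)*(-3)*(12 + 3))*(-70262)) + 445993 = (1814070/606593 + ((⅔)*(-3)*15)*(-70262)) + 445993 = (1814070/606593 - 30*(-70262)) + 445993 = (1814070/606593 + 2107860) + 445993 = 1278614935050/606593 + 445993 = 1549151166899/606593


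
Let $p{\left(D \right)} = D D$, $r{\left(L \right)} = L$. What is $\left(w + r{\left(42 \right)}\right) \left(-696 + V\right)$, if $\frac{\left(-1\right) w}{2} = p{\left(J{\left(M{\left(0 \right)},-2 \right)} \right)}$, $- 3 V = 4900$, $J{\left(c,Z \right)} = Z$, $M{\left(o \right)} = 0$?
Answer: $- \frac{237592}{3} \approx -79197.0$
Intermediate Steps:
$V = - \frac{4900}{3}$ ($V = \left(- \frac{1}{3}\right) 4900 = - \frac{4900}{3} \approx -1633.3$)
$p{\left(D \right)} = D^{2}$
$w = -8$ ($w = - 2 \left(-2\right)^{2} = \left(-2\right) 4 = -8$)
$\left(w + r{\left(42 \right)}\right) \left(-696 + V\right) = \left(-8 + 42\right) \left(-696 - \frac{4900}{3}\right) = 34 \left(- \frac{6988}{3}\right) = - \frac{237592}{3}$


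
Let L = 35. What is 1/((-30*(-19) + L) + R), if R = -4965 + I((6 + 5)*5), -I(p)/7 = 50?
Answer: -1/4710 ≈ -0.00021231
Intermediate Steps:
I(p) = -350 (I(p) = -7*50 = -350)
R = -5315 (R = -4965 - 350 = -5315)
1/((-30*(-19) + L) + R) = 1/((-30*(-19) + 35) - 5315) = 1/((570 + 35) - 5315) = 1/(605 - 5315) = 1/(-4710) = -1/4710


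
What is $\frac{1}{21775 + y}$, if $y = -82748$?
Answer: $- \frac{1}{60973} \approx -1.6401 \cdot 10^{-5}$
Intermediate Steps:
$\frac{1}{21775 + y} = \frac{1}{21775 - 82748} = \frac{1}{-60973} = - \frac{1}{60973}$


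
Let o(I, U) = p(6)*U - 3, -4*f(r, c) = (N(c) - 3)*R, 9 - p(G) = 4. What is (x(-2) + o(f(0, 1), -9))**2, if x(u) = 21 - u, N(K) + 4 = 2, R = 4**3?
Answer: 625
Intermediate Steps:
R = 64
N(K) = -2 (N(K) = -4 + 2 = -2)
p(G) = 5 (p(G) = 9 - 1*4 = 9 - 4 = 5)
f(r, c) = 80 (f(r, c) = -(-2 - 3)*64/4 = -(-5)*64/4 = -1/4*(-320) = 80)
o(I, U) = -3 + 5*U (o(I, U) = 5*U - 3 = -3 + 5*U)
(x(-2) + o(f(0, 1), -9))**2 = ((21 - 1*(-2)) + (-3 + 5*(-9)))**2 = ((21 + 2) + (-3 - 45))**2 = (23 - 48)**2 = (-25)**2 = 625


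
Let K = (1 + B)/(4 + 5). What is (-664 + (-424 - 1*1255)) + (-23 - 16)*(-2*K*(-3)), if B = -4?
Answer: -2265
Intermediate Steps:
K = -1/3 (K = (1 - 4)/(4 + 5) = -3/9 = -3*1/9 = -1/3 ≈ -0.33333)
(-664 + (-424 - 1*1255)) + (-23 - 16)*(-2*K*(-3)) = (-664 + (-424 - 1*1255)) + (-23 - 16)*(-2*(-1/3)*(-3)) = (-664 + (-424 - 1255)) - 26*(-3) = (-664 - 1679) - 39*(-2) = -2343 + 78 = -2265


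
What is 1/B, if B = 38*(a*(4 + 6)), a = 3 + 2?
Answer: 1/1900 ≈ 0.00052632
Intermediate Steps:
a = 5
B = 1900 (B = 38*(5*(4 + 6)) = 38*(5*10) = 38*50 = 1900)
1/B = 1/1900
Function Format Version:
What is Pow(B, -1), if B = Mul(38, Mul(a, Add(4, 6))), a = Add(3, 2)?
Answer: Rational(1, 1900) ≈ 0.00052632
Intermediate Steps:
a = 5
B = 1900 (B = Mul(38, Mul(5, Add(4, 6))) = Mul(38, Mul(5, 10)) = Mul(38, 50) = 1900)
Pow(B, -1) = Pow(1900, -1) = Rational(1, 1900)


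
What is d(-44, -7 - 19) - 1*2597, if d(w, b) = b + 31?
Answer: -2592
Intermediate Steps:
d(w, b) = 31 + b
d(-44, -7 - 19) - 1*2597 = (31 + (-7 - 19)) - 1*2597 = (31 - 26) - 2597 = 5 - 2597 = -2592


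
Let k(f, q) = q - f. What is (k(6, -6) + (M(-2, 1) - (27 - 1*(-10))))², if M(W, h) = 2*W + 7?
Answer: 2116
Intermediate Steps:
M(W, h) = 7 + 2*W
(k(6, -6) + (M(-2, 1) - (27 - 1*(-10))))² = ((-6 - 1*6) + ((7 + 2*(-2)) - (27 - 1*(-10))))² = ((-6 - 6) + ((7 - 4) - (27 + 10)))² = (-12 + (3 - 1*37))² = (-12 + (3 - 37))² = (-12 - 34)² = (-46)² = 2116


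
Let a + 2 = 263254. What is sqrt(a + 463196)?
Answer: 4*sqrt(45403) ≈ 852.32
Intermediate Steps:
a = 263252 (a = -2 + 263254 = 263252)
sqrt(a + 463196) = sqrt(263252 + 463196) = sqrt(726448) = 4*sqrt(45403)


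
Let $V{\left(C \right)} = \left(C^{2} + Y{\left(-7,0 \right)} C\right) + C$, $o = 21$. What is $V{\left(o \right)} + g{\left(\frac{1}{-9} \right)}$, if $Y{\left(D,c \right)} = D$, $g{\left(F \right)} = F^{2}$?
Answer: $\frac{25516}{81} \approx 315.01$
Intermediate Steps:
$V{\left(C \right)} = C^{2} - 6 C$ ($V{\left(C \right)} = \left(C^{2} - 7 C\right) + C = C^{2} - 6 C$)
$V{\left(o \right)} + g{\left(\frac{1}{-9} \right)} = 21 \left(-6 + 21\right) + \left(\frac{1}{-9}\right)^{2} = 21 \cdot 15 + \left(- \frac{1}{9}\right)^{2} = 315 + \frac{1}{81} = \frac{25516}{81}$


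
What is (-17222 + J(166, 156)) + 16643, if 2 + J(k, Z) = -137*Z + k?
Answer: -21787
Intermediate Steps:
J(k, Z) = -2 + k - 137*Z (J(k, Z) = -2 + (-137*Z + k) = -2 + (k - 137*Z) = -2 + k - 137*Z)
(-17222 + J(166, 156)) + 16643 = (-17222 + (-2 + 166 - 137*156)) + 16643 = (-17222 + (-2 + 166 - 21372)) + 16643 = (-17222 - 21208) + 16643 = -38430 + 16643 = -21787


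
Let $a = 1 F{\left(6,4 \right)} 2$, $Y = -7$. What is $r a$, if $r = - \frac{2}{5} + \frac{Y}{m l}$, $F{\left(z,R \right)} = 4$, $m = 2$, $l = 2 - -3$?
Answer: $- \frac{44}{5} \approx -8.8$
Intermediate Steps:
$l = 5$ ($l = 2 + 3 = 5$)
$r = - \frac{11}{10}$ ($r = - \frac{2}{5} - \frac{7}{2 \cdot 5} = \left(-2\right) \frac{1}{5} - \frac{7}{10} = - \frac{2}{5} - \frac{7}{10} = - \frac{11}{10} \approx -1.1$)
$a = 8$ ($a = 1 \cdot 4 \cdot 2 = 4 \cdot 2 = 8$)
$r a = \left(- \frac{11}{10}\right) 8 = - \frac{44}{5}$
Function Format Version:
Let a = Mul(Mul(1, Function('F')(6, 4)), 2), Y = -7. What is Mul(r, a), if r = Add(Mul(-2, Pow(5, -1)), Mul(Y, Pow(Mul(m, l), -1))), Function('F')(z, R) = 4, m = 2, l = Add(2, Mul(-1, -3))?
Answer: Rational(-44, 5) ≈ -8.8000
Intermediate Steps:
l = 5 (l = Add(2, 3) = 5)
r = Rational(-11, 10) (r = Add(Mul(-2, Pow(5, -1)), Mul(-7, Pow(Mul(2, 5), -1))) = Add(Mul(-2, Rational(1, 5)), Mul(-7, Pow(10, -1))) = Add(Rational(-2, 5), Mul(-7, Rational(1, 10))) = Add(Rational(-2, 5), Rational(-7, 10)) = Rational(-11, 10) ≈ -1.1000)
a = 8 (a = Mul(Mul(1, 4), 2) = Mul(4, 2) = 8)
Mul(r, a) = Mul(Rational(-11, 10), 8) = Rational(-44, 5)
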